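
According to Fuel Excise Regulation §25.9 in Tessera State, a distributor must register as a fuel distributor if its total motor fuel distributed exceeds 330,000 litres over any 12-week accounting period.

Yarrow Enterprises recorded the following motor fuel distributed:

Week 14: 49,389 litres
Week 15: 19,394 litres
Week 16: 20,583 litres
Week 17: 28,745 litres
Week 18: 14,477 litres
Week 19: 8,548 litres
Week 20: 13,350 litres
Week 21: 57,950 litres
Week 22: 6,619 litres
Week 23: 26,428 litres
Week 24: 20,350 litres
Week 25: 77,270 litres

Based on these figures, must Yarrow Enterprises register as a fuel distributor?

Total motor fuel distributed: 49,389 litres + 19,394 litres + 20,583 litres + 28,745 litres + 14,477 litres + 8,548 litres + 13,350 litres + 57,950 litres + 6,619 litres + 26,428 litres + 20,350 litres + 77,270 litres = 343,103 litres.
343,103 litres > 330,000 litres, so the threshold is exceeded.

Yes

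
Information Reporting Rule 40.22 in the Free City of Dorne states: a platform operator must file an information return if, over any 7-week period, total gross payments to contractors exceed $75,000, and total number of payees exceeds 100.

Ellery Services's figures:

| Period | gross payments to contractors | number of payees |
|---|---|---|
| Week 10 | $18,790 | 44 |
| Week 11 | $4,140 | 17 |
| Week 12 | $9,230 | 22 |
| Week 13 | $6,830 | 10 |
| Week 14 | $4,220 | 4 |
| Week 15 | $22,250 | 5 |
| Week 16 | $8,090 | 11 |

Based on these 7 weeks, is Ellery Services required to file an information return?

No

Total gross payments to contractors: $18,790 + $4,140 + $9,230 + $6,830 + $4,220 + $22,250 + $8,090 = $73,550 (≤ $75,000).
Total number of payees: 44 + 17 + 22 + 10 + 4 + 5 + 11 = 113 (> 100).
The test is 'and': the rule requires both, and at least one is not exceeded.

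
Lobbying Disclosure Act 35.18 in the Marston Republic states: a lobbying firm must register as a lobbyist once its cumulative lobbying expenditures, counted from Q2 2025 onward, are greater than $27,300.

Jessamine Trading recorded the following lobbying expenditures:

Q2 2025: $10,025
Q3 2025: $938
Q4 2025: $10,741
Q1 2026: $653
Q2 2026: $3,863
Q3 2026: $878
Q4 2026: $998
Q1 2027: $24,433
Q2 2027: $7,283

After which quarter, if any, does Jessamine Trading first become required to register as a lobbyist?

Q4 2026

Through Q2 2025: $10,025
Through Q3 2025: $10,963
Through Q4 2025: $21,704
Through Q1 2026: $22,357
Through Q2 2026: $26,220
Through Q3 2026: $27,098
Through Q4 2026: $28,096 ← exceeds threshold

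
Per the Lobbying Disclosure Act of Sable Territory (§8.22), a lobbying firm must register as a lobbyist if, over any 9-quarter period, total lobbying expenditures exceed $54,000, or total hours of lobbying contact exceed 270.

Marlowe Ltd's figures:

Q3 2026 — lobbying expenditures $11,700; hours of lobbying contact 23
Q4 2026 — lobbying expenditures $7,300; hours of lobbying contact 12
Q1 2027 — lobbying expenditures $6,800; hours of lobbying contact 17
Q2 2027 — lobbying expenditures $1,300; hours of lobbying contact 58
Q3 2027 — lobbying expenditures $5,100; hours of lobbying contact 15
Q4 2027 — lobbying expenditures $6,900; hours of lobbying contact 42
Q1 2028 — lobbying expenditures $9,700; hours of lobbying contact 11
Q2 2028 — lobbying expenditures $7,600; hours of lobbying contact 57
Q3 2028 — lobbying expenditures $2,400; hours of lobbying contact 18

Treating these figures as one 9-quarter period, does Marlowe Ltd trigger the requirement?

Total lobbying expenditures: $11,700 + $7,300 + $6,800 + $1,300 + $5,100 + $6,900 + $9,700 + $7,600 + $2,400 = $58,800 (> $54,000).
Total hours of lobbying contact: 23 + 12 + 17 + 58 + 15 + 42 + 11 + 57 + 18 = 253 (≤ 270).
The test is 'or': at least one threshold is exceeded.

Yes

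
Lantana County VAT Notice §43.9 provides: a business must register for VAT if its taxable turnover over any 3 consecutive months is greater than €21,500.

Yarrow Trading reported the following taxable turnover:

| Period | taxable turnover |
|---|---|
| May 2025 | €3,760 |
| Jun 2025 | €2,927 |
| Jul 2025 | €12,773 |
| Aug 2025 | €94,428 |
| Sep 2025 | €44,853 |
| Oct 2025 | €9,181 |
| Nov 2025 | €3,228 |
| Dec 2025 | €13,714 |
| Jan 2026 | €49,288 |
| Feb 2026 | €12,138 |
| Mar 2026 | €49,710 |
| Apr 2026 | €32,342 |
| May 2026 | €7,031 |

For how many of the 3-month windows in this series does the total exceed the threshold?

May 2025–Jul 2025: €3,760 + €2,927 + €12,773 = €19,460 (under)
Jun 2025–Aug 2025: €2,927 + €12,773 + €94,428 = €110,128 (over)
Jul 2025–Sep 2025: €12,773 + €94,428 + €44,853 = €152,054 (over)
Aug 2025–Oct 2025: €94,428 + €44,853 + €9,181 = €148,462 (over)
Sep 2025–Nov 2025: €44,853 + €9,181 + €3,228 = €57,262 (over)
Oct 2025–Dec 2025: €9,181 + €3,228 + €13,714 = €26,123 (over)
Nov 2025–Jan 2026: €3,228 + €13,714 + €49,288 = €66,230 (over)
Dec 2025–Feb 2026: €13,714 + €49,288 + €12,138 = €75,140 (over)
Jan 2026–Mar 2026: €49,288 + €12,138 + €49,710 = €111,136 (over)
Feb 2026–Apr 2026: €12,138 + €49,710 + €32,342 = €94,190 (over)
Mar 2026–May 2026: €49,710 + €32,342 + €7,031 = €89,083 (over)
10 windows exceed the threshold.

10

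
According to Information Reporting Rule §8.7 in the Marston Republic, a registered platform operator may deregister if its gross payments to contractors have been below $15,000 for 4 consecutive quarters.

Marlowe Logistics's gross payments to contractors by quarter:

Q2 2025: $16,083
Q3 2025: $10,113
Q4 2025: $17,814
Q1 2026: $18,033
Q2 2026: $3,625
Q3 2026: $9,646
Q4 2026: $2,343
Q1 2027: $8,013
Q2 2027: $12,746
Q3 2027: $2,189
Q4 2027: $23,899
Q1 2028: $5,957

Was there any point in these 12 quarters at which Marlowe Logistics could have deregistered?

Yes

Quarters below $15,000: Q3 2025, Q2 2026, Q3 2026, Q4 2026, Q1 2027, Q2 2027, Q3 2027, Q1 2028.
Longest run of consecutive quarters below the threshold: 6.
6 ≥ 4, so Marlowe Logistics became eligible.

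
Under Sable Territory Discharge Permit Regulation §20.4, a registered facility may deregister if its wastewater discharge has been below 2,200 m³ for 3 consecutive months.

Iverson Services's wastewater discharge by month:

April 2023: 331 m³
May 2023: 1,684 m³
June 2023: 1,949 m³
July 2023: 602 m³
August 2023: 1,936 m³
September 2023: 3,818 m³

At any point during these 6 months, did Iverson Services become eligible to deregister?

Months below 2,200 m³: April 2023, May 2023, June 2023, July 2023, August 2023.
Longest run of consecutive months below the threshold: 5.
5 ≥ 3, so Iverson Services became eligible.

Yes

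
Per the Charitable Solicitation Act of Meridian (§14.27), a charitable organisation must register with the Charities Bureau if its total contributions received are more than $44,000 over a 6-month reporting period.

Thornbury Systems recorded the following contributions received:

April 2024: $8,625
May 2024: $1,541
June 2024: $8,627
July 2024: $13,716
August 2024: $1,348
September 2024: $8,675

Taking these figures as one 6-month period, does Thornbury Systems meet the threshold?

Total contributions received: $8,625 + $1,541 + $8,627 + $13,716 + $1,348 + $8,675 = $42,532.
$42,532 ≤ $44,000, so the threshold is not exceeded.

No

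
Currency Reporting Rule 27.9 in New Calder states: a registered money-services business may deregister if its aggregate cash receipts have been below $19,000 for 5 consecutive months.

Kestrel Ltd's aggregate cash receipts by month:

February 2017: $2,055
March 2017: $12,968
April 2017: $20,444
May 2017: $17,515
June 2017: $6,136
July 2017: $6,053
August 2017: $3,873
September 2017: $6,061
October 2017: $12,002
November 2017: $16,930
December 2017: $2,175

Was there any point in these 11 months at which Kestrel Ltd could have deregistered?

Months below $19,000: February 2017, March 2017, May 2017, June 2017, July 2017, August 2017, September 2017, October 2017, November 2017, December 2017.
Longest run of consecutive months below the threshold: 8.
8 ≥ 5, so Kestrel Ltd became eligible.

Yes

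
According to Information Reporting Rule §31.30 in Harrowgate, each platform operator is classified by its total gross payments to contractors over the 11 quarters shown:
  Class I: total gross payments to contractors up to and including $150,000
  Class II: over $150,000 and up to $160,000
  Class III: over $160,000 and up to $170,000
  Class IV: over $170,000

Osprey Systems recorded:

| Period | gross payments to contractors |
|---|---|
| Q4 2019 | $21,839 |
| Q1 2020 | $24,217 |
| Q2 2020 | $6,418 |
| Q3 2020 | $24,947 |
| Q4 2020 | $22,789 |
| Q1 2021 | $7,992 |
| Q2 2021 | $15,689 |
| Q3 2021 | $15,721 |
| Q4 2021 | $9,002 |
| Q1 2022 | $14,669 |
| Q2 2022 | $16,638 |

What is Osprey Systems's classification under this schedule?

Class IV

Total gross payments to contractors: $21,839 + $24,217 + $6,418 + $24,947 + $22,789 + $7,992 + $15,689 + $15,721 + $9,002 + $14,669 + $16,638 = $179,921.
$179,921 > $170,000, so Class IV applies.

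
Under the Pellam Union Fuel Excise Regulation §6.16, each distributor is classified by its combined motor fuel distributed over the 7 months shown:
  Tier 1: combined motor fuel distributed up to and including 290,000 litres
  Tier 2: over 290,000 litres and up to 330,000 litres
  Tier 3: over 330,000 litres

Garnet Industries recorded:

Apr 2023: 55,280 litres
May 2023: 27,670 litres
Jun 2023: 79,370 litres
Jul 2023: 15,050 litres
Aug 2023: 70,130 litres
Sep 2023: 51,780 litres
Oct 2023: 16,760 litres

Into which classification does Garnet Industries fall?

Tier 2

Combined motor fuel distributed: 55,280 litres + 27,670 litres + 79,370 litres + 15,050 litres + 70,130 litres + 51,780 litres + 16,760 litres = 316,040 litres.
290,000 litres < 316,040 litres ≤ 330,000 litres, so Tier 2 applies.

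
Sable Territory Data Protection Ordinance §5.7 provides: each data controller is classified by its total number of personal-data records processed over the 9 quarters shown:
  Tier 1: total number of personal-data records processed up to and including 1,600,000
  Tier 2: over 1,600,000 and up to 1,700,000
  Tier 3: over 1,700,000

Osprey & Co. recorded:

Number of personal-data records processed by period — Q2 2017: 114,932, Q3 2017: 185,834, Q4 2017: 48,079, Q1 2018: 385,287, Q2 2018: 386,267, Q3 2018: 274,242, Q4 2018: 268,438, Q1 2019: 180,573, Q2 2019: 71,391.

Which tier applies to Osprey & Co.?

Tier 3

Total number of personal-data records processed: 114,932 + 185,834 + 48,079 + 385,287 + 386,267 + 274,242 + 268,438 + 180,573 + 71,391 = 1,915,043.
1,915,043 > 1,700,000, so Tier 3 applies.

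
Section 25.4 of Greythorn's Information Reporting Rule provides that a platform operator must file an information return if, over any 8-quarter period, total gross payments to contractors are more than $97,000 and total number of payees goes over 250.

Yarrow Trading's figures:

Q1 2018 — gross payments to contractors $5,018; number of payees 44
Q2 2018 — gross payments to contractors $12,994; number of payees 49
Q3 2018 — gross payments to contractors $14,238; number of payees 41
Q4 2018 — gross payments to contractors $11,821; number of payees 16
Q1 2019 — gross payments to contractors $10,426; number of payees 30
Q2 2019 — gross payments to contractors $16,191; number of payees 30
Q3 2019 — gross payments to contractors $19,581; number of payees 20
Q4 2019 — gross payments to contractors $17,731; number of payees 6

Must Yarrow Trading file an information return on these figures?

No

Total gross payments to contractors: $5,018 + $12,994 + $14,238 + $11,821 + $10,426 + $16,191 + $19,581 + $17,731 = $108,000 (> $97,000).
Total number of payees: 44 + 49 + 41 + 16 + 30 + 30 + 20 + 6 = 236 (≤ 250).
The test is 'and': the rule requires both, and at least one is not exceeded.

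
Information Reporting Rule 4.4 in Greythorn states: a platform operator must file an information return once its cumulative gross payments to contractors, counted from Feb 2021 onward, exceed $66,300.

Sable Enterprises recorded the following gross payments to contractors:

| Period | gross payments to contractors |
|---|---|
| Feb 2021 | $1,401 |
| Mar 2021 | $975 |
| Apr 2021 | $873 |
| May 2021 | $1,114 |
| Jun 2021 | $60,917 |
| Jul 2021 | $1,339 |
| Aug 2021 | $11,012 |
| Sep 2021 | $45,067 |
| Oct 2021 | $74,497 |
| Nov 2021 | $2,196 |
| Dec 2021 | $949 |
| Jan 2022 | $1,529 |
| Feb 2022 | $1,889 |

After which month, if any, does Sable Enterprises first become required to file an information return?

Jul 2021

Through Feb 2021: $1,401
Through Mar 2021: $2,376
Through Apr 2021: $3,249
Through May 2021: $4,363
Through Jun 2021: $65,280
Through Jul 2021: $66,619 ← exceeds threshold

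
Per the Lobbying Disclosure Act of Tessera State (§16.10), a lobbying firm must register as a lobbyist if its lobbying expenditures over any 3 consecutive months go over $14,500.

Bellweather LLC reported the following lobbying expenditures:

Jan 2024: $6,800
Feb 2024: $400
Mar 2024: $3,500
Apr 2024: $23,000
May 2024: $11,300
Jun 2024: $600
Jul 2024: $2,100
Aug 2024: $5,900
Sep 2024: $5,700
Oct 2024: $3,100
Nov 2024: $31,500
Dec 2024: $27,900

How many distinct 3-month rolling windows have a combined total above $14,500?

Jan 2024–Mar 2024: $6,800 + $400 + $3,500 = $10,700 (under)
Feb 2024–Apr 2024: $400 + $3,500 + $23,000 = $26,900 (over)
Mar 2024–May 2024: $3,500 + $23,000 + $11,300 = $37,800 (over)
Apr 2024–Jun 2024: $23,000 + $11,300 + $600 = $34,900 (over)
May 2024–Jul 2024: $11,300 + $600 + $2,100 = $14,000 (under)
Jun 2024–Aug 2024: $600 + $2,100 + $5,900 = $8,600 (under)
Jul 2024–Sep 2024: $2,100 + $5,900 + $5,700 = $13,700 (under)
Aug 2024–Oct 2024: $5,900 + $5,700 + $3,100 = $14,700 (over)
Sep 2024–Nov 2024: $5,700 + $3,100 + $31,500 = $40,300 (over)
Oct 2024–Dec 2024: $3,100 + $31,500 + $27,900 = $62,500 (over)
6 windows exceed the threshold.

6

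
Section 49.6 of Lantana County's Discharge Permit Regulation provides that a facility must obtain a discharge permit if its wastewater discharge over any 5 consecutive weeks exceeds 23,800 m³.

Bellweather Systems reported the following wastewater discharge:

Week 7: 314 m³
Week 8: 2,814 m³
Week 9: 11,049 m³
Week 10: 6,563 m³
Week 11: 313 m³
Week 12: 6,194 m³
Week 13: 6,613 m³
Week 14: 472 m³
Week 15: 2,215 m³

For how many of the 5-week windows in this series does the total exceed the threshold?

2

Week 7–Week 11: 314 m³ + 2,814 m³ + 11,049 m³ + 6,563 m³ + 313 m³ = 21,053 m³ (under)
Week 8–Week 12: 2,814 m³ + 11,049 m³ + 6,563 m³ + 313 m³ + 6,194 m³ = 26,933 m³ (over)
Week 9–Week 13: 11,049 m³ + 6,563 m³ + 313 m³ + 6,194 m³ + 6,613 m³ = 30,732 m³ (over)
Week 10–Week 14: 6,563 m³ + 313 m³ + 6,194 m³ + 6,613 m³ + 472 m³ = 20,155 m³ (under)
Week 11–Week 15: 313 m³ + 6,194 m³ + 6,613 m³ + 472 m³ + 2,215 m³ = 15,807 m³ (under)
2 windows exceed the threshold.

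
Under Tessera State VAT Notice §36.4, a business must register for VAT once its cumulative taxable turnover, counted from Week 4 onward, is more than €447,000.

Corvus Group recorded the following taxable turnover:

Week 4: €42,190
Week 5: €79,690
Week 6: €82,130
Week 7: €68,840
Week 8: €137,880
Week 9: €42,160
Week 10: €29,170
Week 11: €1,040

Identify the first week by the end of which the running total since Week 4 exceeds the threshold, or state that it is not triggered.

Through Week 4: €42,190
Through Week 5: €121,880
Through Week 6: €204,010
Through Week 7: €272,850
Through Week 8: €410,730
Through Week 9: €452,890 ← exceeds threshold

Week 9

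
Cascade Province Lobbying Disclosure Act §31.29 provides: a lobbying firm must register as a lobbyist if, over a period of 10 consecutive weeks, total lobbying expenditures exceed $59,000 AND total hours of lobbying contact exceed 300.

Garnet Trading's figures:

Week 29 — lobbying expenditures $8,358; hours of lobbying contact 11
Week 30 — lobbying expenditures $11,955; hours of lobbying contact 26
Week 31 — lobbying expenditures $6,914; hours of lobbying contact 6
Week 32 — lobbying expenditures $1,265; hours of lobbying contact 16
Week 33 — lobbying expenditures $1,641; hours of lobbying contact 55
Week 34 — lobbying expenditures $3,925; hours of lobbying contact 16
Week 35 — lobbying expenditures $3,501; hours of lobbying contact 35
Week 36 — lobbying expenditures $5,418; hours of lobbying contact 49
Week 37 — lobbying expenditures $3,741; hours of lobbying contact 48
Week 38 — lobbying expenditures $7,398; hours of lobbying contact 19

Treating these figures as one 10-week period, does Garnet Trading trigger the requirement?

No

Total lobbying expenditures: $8,358 + $11,955 + $6,914 + $1,265 + $1,641 + $3,925 + $3,501 + $5,418 + $3,741 + $7,398 = $54,116 (≤ $59,000).
Total hours of lobbying contact: 11 + 26 + 6 + 16 + 55 + 16 + 35 + 49 + 48 + 19 = 281 (≤ 300).
The test is 'and': the rule requires both, and at least one is not exceeded.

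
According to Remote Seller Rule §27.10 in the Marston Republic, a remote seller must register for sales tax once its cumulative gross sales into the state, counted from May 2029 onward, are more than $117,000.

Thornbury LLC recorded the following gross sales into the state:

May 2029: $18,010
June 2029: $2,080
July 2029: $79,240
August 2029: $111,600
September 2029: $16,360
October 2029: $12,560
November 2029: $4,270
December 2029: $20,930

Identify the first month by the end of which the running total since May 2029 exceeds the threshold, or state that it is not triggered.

Through May 2029: $18,010
Through June 2029: $20,090
Through July 2029: $99,330
Through August 2029: $210,930 ← exceeds threshold

August 2029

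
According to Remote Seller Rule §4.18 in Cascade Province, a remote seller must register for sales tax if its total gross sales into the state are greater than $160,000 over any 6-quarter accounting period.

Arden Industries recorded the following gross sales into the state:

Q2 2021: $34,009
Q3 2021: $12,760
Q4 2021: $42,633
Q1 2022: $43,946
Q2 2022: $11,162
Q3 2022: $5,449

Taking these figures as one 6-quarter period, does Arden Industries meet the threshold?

Total gross sales into the state: $34,009 + $12,760 + $42,633 + $43,946 + $11,162 + $5,449 = $149,959.
$149,959 ≤ $160,000, so the threshold is not exceeded.

No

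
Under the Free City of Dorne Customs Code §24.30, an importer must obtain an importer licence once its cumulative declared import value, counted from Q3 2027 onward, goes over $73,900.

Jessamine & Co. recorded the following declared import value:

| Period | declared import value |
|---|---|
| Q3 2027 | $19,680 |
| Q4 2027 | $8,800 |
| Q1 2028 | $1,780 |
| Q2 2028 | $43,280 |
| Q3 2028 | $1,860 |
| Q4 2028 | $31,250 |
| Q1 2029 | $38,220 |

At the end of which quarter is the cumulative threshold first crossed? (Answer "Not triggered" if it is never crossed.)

Through Q3 2027: $19,680
Through Q4 2027: $28,480
Through Q1 2028: $30,260
Through Q2 2028: $73,540
Through Q3 2028: $75,400 ← exceeds threshold

Q3 2028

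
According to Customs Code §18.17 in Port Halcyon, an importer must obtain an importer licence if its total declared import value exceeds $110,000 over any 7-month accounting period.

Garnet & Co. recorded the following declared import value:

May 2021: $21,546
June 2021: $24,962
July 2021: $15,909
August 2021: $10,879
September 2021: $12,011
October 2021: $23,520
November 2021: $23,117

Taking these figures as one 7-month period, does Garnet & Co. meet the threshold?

Total declared import value: $21,546 + $24,962 + $15,909 + $10,879 + $12,011 + $23,520 + $23,117 = $131,944.
$131,944 > $110,000, so the threshold is exceeded.

Yes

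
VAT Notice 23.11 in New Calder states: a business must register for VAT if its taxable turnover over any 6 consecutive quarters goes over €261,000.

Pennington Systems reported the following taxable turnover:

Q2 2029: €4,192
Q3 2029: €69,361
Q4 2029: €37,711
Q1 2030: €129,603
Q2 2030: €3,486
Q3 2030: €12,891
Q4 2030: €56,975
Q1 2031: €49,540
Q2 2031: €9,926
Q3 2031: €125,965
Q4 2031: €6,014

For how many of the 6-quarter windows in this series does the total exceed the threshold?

Q2 2029–Q3 2030: €4,192 + €69,361 + €37,711 + €129,603 + €3,486 + €12,891 = €257,244 (under)
Q3 2029–Q4 2030: €69,361 + €37,711 + €129,603 + €3,486 + €12,891 + €56,975 = €310,027 (over)
Q4 2029–Q1 2031: €37,711 + €129,603 + €3,486 + €12,891 + €56,975 + €49,540 = €290,206 (over)
Q1 2030–Q2 2031: €129,603 + €3,486 + €12,891 + €56,975 + €49,540 + €9,926 = €262,421 (over)
Q2 2030–Q3 2031: €3,486 + €12,891 + €56,975 + €49,540 + €9,926 + €125,965 = €258,783 (under)
Q3 2030–Q4 2031: €12,891 + €56,975 + €49,540 + €9,926 + €125,965 + €6,014 = €261,311 (over)
4 windows exceed the threshold.

4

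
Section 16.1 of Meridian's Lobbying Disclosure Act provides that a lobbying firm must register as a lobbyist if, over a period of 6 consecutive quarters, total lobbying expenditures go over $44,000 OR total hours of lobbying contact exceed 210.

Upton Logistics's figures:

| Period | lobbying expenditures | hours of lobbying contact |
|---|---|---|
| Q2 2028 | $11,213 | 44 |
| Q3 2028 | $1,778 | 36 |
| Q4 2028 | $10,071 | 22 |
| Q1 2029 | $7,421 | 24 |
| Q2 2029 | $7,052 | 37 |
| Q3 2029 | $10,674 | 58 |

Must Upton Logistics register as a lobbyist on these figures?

Total lobbying expenditures: $11,213 + $1,778 + $10,071 + $7,421 + $7,052 + $10,674 = $48,209 (> $44,000).
Total hours of lobbying contact: 44 + 36 + 22 + 24 + 37 + 58 = 221 (> 210).
The test is 'or': at least one threshold is exceeded.

Yes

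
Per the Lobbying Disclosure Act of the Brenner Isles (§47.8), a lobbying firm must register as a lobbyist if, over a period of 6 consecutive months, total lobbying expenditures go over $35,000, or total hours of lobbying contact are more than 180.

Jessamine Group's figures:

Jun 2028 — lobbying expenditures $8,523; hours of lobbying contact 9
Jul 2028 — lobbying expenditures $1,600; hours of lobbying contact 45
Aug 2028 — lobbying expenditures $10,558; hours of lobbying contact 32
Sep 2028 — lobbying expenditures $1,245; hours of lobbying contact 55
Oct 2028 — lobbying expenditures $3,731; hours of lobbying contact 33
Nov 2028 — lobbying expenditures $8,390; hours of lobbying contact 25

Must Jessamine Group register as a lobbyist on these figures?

Total lobbying expenditures: $8,523 + $1,600 + $10,558 + $1,245 + $3,731 + $8,390 = $34,047 (≤ $35,000).
Total hours of lobbying contact: 9 + 45 + 32 + 55 + 33 + 25 = 199 (> 180).
The test is 'or': at least one threshold is exceeded.

Yes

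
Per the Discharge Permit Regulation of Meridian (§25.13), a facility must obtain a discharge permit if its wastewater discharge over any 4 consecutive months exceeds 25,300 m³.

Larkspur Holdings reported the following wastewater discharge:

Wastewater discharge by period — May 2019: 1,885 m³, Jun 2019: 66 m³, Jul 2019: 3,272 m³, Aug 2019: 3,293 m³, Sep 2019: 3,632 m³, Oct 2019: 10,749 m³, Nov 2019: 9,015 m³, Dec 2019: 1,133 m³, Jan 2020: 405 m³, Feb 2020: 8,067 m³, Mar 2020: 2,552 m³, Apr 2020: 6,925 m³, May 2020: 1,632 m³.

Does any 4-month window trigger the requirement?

May 2019–Aug 2019: 1,885 m³ + 66 m³ + 3,272 m³ + 3,293 m³ = 8,516 m³ (under)
Jun 2019–Sep 2019: 66 m³ + 3,272 m³ + 3,293 m³ + 3,632 m³ = 10,263 m³ (under)
Jul 2019–Oct 2019: 3,272 m³ + 3,293 m³ + 3,632 m³ + 10,749 m³ = 20,946 m³ (under)
Aug 2019–Nov 2019: 3,293 m³ + 3,632 m³ + 10,749 m³ + 9,015 m³ = 26,689 m³ (over)
Sep 2019–Dec 2019: 3,632 m³ + 10,749 m³ + 9,015 m³ + 1,133 m³ = 24,529 m³ (under)
Oct 2019–Jan 2020: 10,749 m³ + 9,015 m³ + 1,133 m³ + 405 m³ = 21,302 m³ (under)
Nov 2019–Feb 2020: 9,015 m³ + 1,133 m³ + 405 m³ + 8,067 m³ = 18,620 m³ (under)
Dec 2019–Mar 2020: 1,133 m³ + 405 m³ + 8,067 m³ + 2,552 m³ = 12,157 m³ (under)
Jan 2020–Apr 2020: 405 m³ + 8,067 m³ + 2,552 m³ + 6,925 m³ = 17,949 m³ (under)
Feb 2020–May 2020: 8,067 m³ + 2,552 m³ + 6,925 m³ + 1,632 m³ = 19,176 m³ (under)
At least one window exceeds 25,300 m³.

Yes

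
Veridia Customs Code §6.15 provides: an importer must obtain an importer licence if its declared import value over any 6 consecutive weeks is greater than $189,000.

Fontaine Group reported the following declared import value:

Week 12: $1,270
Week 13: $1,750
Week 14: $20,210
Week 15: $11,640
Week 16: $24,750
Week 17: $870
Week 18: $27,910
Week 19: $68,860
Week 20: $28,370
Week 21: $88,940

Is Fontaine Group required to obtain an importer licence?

Week 12–Week 17: $1,270 + $1,750 + $20,210 + $11,640 + $24,750 + $870 = $60,490 (under)
Week 13–Week 18: $1,750 + $20,210 + $11,640 + $24,750 + $870 + $27,910 = $87,130 (under)
Week 14–Week 19: $20,210 + $11,640 + $24,750 + $870 + $27,910 + $68,860 = $154,240 (under)
Week 15–Week 20: $11,640 + $24,750 + $870 + $27,910 + $68,860 + $28,370 = $162,400 (under)
Week 16–Week 21: $24,750 + $870 + $27,910 + $68,860 + $28,370 + $88,940 = $239,700 (over)
At least one window exceeds $189,000.

Yes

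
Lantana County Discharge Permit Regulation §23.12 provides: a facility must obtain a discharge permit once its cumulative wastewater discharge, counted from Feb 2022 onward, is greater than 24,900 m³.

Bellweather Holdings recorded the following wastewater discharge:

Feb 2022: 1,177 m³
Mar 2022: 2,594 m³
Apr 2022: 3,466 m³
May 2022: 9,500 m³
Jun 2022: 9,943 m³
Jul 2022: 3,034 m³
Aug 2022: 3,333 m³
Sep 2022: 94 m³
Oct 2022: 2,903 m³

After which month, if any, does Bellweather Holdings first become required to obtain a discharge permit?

Through Feb 2022: 1,177 m³
Through Mar 2022: 3,771 m³
Through Apr 2022: 7,237 m³
Through May 2022: 16,737 m³
Through Jun 2022: 26,680 m³ ← exceeds threshold

Jun 2022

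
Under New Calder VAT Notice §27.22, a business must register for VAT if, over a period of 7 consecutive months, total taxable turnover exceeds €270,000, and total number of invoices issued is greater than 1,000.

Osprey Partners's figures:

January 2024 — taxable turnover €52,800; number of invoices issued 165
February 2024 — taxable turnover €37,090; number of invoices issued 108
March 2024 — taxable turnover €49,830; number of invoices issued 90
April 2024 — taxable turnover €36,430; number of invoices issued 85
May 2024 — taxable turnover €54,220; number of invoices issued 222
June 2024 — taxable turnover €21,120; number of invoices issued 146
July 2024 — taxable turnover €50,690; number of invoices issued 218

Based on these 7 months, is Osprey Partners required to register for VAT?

Yes

Total taxable turnover: €52,800 + €37,090 + €49,830 + €36,430 + €54,220 + €21,120 + €50,690 = €302,180 (> €270,000).
Total number of invoices issued: 165 + 108 + 90 + 85 + 222 + 146 + 218 = 1,034 (> 1,000).
The test is 'and': both thresholds are exceeded.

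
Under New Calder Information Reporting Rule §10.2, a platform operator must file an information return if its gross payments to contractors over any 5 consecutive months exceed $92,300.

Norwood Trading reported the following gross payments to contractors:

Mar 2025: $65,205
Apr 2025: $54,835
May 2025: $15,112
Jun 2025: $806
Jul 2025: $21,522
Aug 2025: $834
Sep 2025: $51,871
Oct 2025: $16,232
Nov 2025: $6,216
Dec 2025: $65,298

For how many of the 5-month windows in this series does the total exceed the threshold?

4

Mar 2025–Jul 2025: $65,205 + $54,835 + $15,112 + $806 + $21,522 = $157,480 (over)
Apr 2025–Aug 2025: $54,835 + $15,112 + $806 + $21,522 + $834 = $93,109 (over)
May 2025–Sep 2025: $15,112 + $806 + $21,522 + $834 + $51,871 = $90,145 (under)
Jun 2025–Oct 2025: $806 + $21,522 + $834 + $51,871 + $16,232 = $91,265 (under)
Jul 2025–Nov 2025: $21,522 + $834 + $51,871 + $16,232 + $6,216 = $96,675 (over)
Aug 2025–Dec 2025: $834 + $51,871 + $16,232 + $6,216 + $65,298 = $140,451 (over)
4 windows exceed the threshold.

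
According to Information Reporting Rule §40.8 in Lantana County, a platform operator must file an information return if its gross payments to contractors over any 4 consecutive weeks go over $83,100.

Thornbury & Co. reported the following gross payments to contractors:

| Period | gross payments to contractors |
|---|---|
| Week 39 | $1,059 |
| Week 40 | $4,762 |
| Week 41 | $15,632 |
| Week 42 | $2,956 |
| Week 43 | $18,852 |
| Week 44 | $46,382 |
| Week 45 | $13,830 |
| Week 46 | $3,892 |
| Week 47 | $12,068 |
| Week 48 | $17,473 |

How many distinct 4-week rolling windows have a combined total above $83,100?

Week 39–Week 42: $1,059 + $4,762 + $15,632 + $2,956 = $24,409 (under)
Week 40–Week 43: $4,762 + $15,632 + $2,956 + $18,852 = $42,202 (under)
Week 41–Week 44: $15,632 + $2,956 + $18,852 + $46,382 = $83,822 (over)
Week 42–Week 45: $2,956 + $18,852 + $46,382 + $13,830 = $82,020 (under)
Week 43–Week 46: $18,852 + $46,382 + $13,830 + $3,892 = $82,956 (under)
Week 44–Week 47: $46,382 + $13,830 + $3,892 + $12,068 = $76,172 (under)
Week 45–Week 48: $13,830 + $3,892 + $12,068 + $17,473 = $47,263 (under)
1 window exceeds the threshold.

1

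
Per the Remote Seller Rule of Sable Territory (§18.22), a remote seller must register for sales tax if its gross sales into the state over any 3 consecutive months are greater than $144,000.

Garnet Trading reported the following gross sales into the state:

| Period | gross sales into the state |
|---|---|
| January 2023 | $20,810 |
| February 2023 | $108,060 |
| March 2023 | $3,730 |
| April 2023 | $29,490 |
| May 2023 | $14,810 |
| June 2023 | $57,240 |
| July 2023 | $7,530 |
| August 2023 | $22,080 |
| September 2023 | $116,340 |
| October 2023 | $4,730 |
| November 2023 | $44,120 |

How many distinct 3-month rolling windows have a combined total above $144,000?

January 2023–March 2023: $20,810 + $108,060 + $3,730 = $132,600 (under)
February 2023–April 2023: $108,060 + $3,730 + $29,490 = $141,280 (under)
March 2023–May 2023: $3,730 + $29,490 + $14,810 = $48,030 (under)
April 2023–June 2023: $29,490 + $14,810 + $57,240 = $101,540 (under)
May 2023–July 2023: $14,810 + $57,240 + $7,530 = $79,580 (under)
June 2023–August 2023: $57,240 + $7,530 + $22,080 = $86,850 (under)
July 2023–September 2023: $7,530 + $22,080 + $116,340 = $145,950 (over)
August 2023–October 2023: $22,080 + $116,340 + $4,730 = $143,150 (under)
September 2023–November 2023: $116,340 + $4,730 + $44,120 = $165,190 (over)
2 windows exceed the threshold.

2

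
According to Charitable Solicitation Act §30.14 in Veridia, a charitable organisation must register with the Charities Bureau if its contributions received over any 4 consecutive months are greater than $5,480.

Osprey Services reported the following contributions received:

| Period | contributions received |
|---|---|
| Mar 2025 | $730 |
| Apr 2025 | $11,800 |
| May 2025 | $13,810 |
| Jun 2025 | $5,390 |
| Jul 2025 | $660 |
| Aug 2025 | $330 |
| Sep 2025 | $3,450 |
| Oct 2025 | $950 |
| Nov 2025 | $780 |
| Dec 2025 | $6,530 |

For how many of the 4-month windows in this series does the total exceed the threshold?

Mar 2025–Jun 2025: $730 + $11,800 + $13,810 + $5,390 = $31,730 (over)
Apr 2025–Jul 2025: $11,800 + $13,810 + $5,390 + $660 = $31,660 (over)
May 2025–Aug 2025: $13,810 + $5,390 + $660 + $330 = $20,190 (over)
Jun 2025–Sep 2025: $5,390 + $660 + $330 + $3,450 = $9,830 (over)
Jul 2025–Oct 2025: $660 + $330 + $3,450 + $950 = $5,390 (under)
Aug 2025–Nov 2025: $330 + $3,450 + $950 + $780 = $5,510 (over)
Sep 2025–Dec 2025: $3,450 + $950 + $780 + $6,530 = $11,710 (over)
6 windows exceed the threshold.

6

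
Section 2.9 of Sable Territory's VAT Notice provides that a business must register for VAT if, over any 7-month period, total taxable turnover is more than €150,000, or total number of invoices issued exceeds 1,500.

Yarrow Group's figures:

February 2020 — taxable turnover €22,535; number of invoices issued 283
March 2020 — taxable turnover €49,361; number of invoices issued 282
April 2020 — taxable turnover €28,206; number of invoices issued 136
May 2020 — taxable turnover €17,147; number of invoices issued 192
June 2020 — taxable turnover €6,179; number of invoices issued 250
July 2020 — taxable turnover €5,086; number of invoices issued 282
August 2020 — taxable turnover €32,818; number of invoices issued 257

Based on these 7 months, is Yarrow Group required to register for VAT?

Total taxable turnover: €22,535 + €49,361 + €28,206 + €17,147 + €6,179 + €5,086 + €32,818 = €161,332 (> €150,000).
Total number of invoices issued: 283 + 282 + 136 + 192 + 250 + 282 + 257 = 1,682 (> 1,500).
The test is 'or': at least one threshold is exceeded.

Yes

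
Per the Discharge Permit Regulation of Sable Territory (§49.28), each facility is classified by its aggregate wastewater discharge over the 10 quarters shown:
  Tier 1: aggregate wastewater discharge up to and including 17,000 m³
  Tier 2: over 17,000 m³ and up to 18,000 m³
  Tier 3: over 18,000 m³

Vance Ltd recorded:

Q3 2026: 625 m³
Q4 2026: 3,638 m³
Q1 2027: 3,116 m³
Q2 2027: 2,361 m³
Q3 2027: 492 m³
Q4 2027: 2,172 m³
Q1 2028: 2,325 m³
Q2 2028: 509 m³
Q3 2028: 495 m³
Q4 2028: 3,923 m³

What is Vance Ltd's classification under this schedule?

Tier 3

Aggregate wastewater discharge: 625 m³ + 3,638 m³ + 3,116 m³ + 2,361 m³ + 492 m³ + 2,172 m³ + 2,325 m³ + 509 m³ + 495 m³ + 3,923 m³ = 19,656 m³.
19,656 m³ > 18,000 m³, so Tier 3 applies.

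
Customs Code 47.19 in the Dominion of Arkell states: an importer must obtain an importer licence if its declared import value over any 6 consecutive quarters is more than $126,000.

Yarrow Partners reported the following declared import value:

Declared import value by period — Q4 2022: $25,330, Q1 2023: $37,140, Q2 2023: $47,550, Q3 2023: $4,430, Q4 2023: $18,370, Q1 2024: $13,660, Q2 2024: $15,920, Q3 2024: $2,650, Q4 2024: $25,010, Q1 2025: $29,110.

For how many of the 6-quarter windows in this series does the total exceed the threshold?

2

Q4 2022–Q1 2024: $25,330 + $37,140 + $47,550 + $4,430 + $18,370 + $13,660 = $146,480 (over)
Q1 2023–Q2 2024: $37,140 + $47,550 + $4,430 + $18,370 + $13,660 + $15,920 = $137,070 (over)
Q2 2023–Q3 2024: $47,550 + $4,430 + $18,370 + $13,660 + $15,920 + $2,650 = $102,580 (under)
Q3 2023–Q4 2024: $4,430 + $18,370 + $13,660 + $15,920 + $2,650 + $25,010 = $80,040 (under)
Q4 2023–Q1 2025: $18,370 + $13,660 + $15,920 + $2,650 + $25,010 + $29,110 = $104,720 (under)
2 windows exceed the threshold.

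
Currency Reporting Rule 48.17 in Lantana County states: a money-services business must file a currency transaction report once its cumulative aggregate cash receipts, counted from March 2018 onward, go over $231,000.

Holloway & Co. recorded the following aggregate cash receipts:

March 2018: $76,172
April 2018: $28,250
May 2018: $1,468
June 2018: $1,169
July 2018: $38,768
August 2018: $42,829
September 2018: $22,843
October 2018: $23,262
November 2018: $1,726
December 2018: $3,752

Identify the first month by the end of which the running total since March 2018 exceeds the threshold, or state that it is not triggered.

Through March 2018: $76,172
Through April 2018: $104,422
Through May 2018: $105,890
Through June 2018: $107,059
Through July 2018: $145,827
Through August 2018: $188,656
Through September 2018: $211,499
Through October 2018: $234,761 ← exceeds threshold

October 2018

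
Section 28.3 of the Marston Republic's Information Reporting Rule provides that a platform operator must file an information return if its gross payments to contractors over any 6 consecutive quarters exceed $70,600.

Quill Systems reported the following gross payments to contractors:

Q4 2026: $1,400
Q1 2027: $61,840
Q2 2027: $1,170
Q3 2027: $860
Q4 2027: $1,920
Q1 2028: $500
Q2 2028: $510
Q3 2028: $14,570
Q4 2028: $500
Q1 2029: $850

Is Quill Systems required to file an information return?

No

Q4 2026–Q1 2028: $1,400 + $61,840 + $1,170 + $860 + $1,920 + $500 = $67,690 (under)
Q1 2027–Q2 2028: $61,840 + $1,170 + $860 + $1,920 + $500 + $510 = $66,800 (under)
Q2 2027–Q3 2028: $1,170 + $860 + $1,920 + $500 + $510 + $14,570 = $19,530 (under)
Q3 2027–Q4 2028: $860 + $1,920 + $500 + $510 + $14,570 + $500 = $18,860 (under)
Q4 2027–Q1 2029: $1,920 + $500 + $510 + $14,570 + $500 + $850 = $18,850 (under)
No window exceeds $70,600.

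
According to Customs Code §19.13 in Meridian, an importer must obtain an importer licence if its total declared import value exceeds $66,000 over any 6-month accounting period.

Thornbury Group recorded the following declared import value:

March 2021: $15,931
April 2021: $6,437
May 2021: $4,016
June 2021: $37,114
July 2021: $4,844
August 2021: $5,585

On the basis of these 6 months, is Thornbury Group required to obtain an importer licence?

Total declared import value: $15,931 + $6,437 + $4,016 + $37,114 + $4,844 + $5,585 = $73,927.
$73,927 > $66,000, so the threshold is exceeded.

Yes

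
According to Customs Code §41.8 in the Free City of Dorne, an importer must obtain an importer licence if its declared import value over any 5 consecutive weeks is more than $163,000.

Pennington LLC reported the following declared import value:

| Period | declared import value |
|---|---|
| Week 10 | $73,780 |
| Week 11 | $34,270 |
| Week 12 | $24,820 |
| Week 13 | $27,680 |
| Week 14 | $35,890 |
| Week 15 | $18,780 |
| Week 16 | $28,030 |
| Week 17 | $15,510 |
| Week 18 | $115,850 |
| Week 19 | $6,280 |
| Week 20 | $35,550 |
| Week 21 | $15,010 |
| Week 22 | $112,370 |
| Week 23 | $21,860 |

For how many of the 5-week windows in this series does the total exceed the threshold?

7

Week 10–Week 14: $73,780 + $34,270 + $24,820 + $27,680 + $35,890 = $196,440 (over)
Week 11–Week 15: $34,270 + $24,820 + $27,680 + $35,890 + $18,780 = $141,440 (under)
Week 12–Week 16: $24,820 + $27,680 + $35,890 + $18,780 + $28,030 = $135,200 (under)
Week 13–Week 17: $27,680 + $35,890 + $18,780 + $28,030 + $15,510 = $125,890 (under)
Week 14–Week 18: $35,890 + $18,780 + $28,030 + $15,510 + $115,850 = $214,060 (over)
Week 15–Week 19: $18,780 + $28,030 + $15,510 + $115,850 + $6,280 = $184,450 (over)
Week 16–Week 20: $28,030 + $15,510 + $115,850 + $6,280 + $35,550 = $201,220 (over)
Week 17–Week 21: $15,510 + $115,850 + $6,280 + $35,550 + $15,010 = $188,200 (over)
Week 18–Week 22: $115,850 + $6,280 + $35,550 + $15,010 + $112,370 = $285,060 (over)
Week 19–Week 23: $6,280 + $35,550 + $15,010 + $112,370 + $21,860 = $191,070 (over)
7 windows exceed the threshold.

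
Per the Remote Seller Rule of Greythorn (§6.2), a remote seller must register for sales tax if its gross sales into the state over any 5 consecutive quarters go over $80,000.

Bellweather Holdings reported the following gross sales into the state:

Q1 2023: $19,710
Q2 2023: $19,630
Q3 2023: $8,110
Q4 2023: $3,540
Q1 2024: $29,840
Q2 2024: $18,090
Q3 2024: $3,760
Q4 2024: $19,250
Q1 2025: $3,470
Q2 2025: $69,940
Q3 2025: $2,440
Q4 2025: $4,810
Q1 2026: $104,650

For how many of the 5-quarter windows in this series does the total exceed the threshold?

Q1 2023–Q1 2024: $19,710 + $19,630 + $8,110 + $3,540 + $29,840 = $80,830 (over)
Q2 2023–Q2 2024: $19,630 + $8,110 + $3,540 + $29,840 + $18,090 = $79,210 (under)
Q3 2023–Q3 2024: $8,110 + $3,540 + $29,840 + $18,090 + $3,760 = $63,340 (under)
Q4 2023–Q4 2024: $3,540 + $29,840 + $18,090 + $3,760 + $19,250 = $74,480 (under)
Q1 2024–Q1 2025: $29,840 + $18,090 + $3,760 + $19,250 + $3,470 = $74,410 (under)
Q2 2024–Q2 2025: $18,090 + $3,760 + $19,250 + $3,470 + $69,940 = $114,510 (over)
Q3 2024–Q3 2025: $3,760 + $19,250 + $3,470 + $69,940 + $2,440 = $98,860 (over)
Q4 2024–Q4 2025: $19,250 + $3,470 + $69,940 + $2,440 + $4,810 = $99,910 (over)
Q1 2025–Q1 2026: $3,470 + $69,940 + $2,440 + $4,810 + $104,650 = $185,310 (over)
5 windows exceed the threshold.

5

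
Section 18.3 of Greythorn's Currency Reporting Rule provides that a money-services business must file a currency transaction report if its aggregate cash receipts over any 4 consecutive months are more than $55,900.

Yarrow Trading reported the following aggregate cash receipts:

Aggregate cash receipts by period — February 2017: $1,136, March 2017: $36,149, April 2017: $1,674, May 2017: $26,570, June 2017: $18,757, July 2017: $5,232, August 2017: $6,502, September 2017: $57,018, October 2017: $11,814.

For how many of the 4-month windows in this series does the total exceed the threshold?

February 2017–May 2017: $1,136 + $36,149 + $1,674 + $26,570 = $65,529 (over)
March 2017–June 2017: $36,149 + $1,674 + $26,570 + $18,757 = $83,150 (over)
April 2017–July 2017: $1,674 + $26,570 + $18,757 + $5,232 = $52,233 (under)
May 2017–August 2017: $26,570 + $18,757 + $5,232 + $6,502 = $57,061 (over)
June 2017–September 2017: $18,757 + $5,232 + $6,502 + $57,018 = $87,509 (over)
July 2017–October 2017: $5,232 + $6,502 + $57,018 + $11,814 = $80,566 (over)
5 windows exceed the threshold.

5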